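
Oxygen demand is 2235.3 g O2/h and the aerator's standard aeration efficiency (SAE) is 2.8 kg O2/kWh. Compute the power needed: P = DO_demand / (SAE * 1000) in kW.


SAE in g O2/kWh = 2.8 * 1000 = 2800 g/kWh
P = DO_demand / SAE_g = 2235.3 / 2800 = 0.798321 kW

0.798321 kW


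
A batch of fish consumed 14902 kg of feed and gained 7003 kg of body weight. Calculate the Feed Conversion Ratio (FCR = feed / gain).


FCR = feed consumed / weight gained
FCR = 14902 kg / 7003 kg = 2.12795

2.12795


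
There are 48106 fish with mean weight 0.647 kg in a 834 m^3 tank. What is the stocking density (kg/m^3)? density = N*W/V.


Total biomass = 48106 fish * 0.647 kg = 31124.582 kg
Density = total biomass / volume = 31124.582 / 834 = 37.3196 kg/m^3

37.3196 kg/m^3


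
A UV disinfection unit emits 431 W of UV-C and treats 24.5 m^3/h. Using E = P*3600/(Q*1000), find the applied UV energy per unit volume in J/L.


Energy delivered per hour = 431 W * 3600 s = 1551600 J/h
Volume treated per hour = 24.5 m^3/h * 1000 = 24500 L/h
dose = 1551600 / 24500 = 63.3306 J/L

63.3306 J/L


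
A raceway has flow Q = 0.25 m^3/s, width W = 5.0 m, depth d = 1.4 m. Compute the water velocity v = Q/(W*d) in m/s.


Cross-sectional area = W * d = 5.0 * 1.4 = 7 m^2
Velocity = Q / A = 0.25 / 7 = 0.0357143 m/s

0.0357143 m/s


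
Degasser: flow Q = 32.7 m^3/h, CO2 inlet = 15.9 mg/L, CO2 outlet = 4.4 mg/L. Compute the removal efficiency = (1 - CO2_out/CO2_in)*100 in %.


CO2_out / CO2_in = 4.4 / 15.9 = 0.27672956
Fraction remaining = 0.27672956
efficiency = (1 - 0.27672956) * 100 = 72.327 %

72.327 %


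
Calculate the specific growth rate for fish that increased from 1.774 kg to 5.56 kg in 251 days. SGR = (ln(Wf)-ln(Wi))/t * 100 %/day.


ln(W_f) = ln(5.56) = 1.7155981
ln(W_i) = ln(1.774) = 0.57323688
ln(W_f) - ln(W_i) = 1.7155981 - 0.57323688 = 1.1423612
SGR = 1.1423612 / 251 * 100 = 0.455124 %/day

0.455124 %/day


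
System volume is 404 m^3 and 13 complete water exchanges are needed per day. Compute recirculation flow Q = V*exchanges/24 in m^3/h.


Daily recirculation volume = 404 m^3 * 13 = 5252 m^3/day
Flow rate Q = daily volume / 24 h = 5252 / 24 = 218.833 m^3/h

218.833 m^3/h


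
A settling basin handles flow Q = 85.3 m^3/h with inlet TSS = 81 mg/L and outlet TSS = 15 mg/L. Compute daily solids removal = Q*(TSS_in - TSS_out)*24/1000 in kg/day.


Concentration drop: TSS_in - TSS_out = 81 - 15 = 66 mg/L
Hourly solids removed = Q * dTSS = 85.3 m^3/h * 66 mg/L = 5629.8 g/h  (m^3/h * mg/L = g/h)
Daily solids removed = 5629.8 * 24 = 135115.2 g/day
Convert g to kg: 135115.2 / 1000 = 135.1152 kg/day

135.1152 kg/day


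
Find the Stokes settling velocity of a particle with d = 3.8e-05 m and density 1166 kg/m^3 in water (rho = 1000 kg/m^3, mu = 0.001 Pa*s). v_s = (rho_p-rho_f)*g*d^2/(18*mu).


Density difference: rho_p - rho_f = 1166 - 1000 = 166 kg/m^3
d^2 = (3.8e-05)^2 = 1.444e-09 m^2
Numerator = (rho_p - rho_f) * g * d^2 = 166 * 9.81 * 1.444e-09 = 2.3514962e-06
Denominator = 18 * mu = 18 * 0.001 = 0.018
v_s = 2.3514962e-06 / 0.018 = 1.30639e-04 m/s
Check: Re = rho_f * v_s * d / mu = 1000 * 1.30639e-04 * 3.8e-05 / 0.001 = 0.00496 < 1, so Stokes' law applies.

1.30639e-04 m/s


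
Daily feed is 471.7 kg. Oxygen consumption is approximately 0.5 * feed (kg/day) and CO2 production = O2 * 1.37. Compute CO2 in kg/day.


O2 = 471.7 * 0.5 = 235.85
CO2 = 235.85 * 1.37 = 323.1145

323.1145 kg/day


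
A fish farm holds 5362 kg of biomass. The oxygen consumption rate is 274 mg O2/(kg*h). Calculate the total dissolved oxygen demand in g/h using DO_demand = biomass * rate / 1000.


Total O2 consumption (mg/h) = 5362 kg * 274 mg/(kg*h) = 1469188 mg/h
Convert to g/h: 1469188 / 1000 = 1469.188 g/h

1469.188 g/h


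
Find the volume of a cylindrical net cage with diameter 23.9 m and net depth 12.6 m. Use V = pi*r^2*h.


r = d/2 = 23.9/2 = 11.95 m
Base area = pi*r^2 = pi*11.95^2 = 448.62728 m^2
Volume = 448.62728 * 12.6 = 5652.7 m^3

5652.7 m^3


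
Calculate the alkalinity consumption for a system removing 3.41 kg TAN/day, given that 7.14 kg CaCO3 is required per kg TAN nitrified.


Alkalinity factor: 7.14 kg CaCO3 consumed per kg TAN nitrified
alk = 3.41 kg TAN * 7.14 = 24.3474 kg CaCO3/day

24.3474 kg CaCO3/day


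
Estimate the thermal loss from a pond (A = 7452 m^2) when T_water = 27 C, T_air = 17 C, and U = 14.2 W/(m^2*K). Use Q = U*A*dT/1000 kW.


Temperature difference dT = 27 - 17 = 10 K
Heat loss (W) = U * A * dT = 14.2 * 7452 * 10 = 1058184 W
Convert to kW: 1058184 / 1000 = 1058.184 kW

1058.184 kW


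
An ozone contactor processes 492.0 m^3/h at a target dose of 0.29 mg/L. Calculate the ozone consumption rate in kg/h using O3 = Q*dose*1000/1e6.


O3 demand (mg/h) = Q * dose * 1000 = 492.0 * 0.29 * 1000 = 142680 mg/h
Convert mg to kg: 142680 / 1e6 = 0.14268 kg/h

0.14268 kg/h


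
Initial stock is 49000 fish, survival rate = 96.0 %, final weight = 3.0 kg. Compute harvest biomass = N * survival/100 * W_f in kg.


Survivors = 49000 * 96.0/100 = 47040 fish
Harvest biomass = survivors * W_f = 47040 * 3.0 = 141120 kg

141120 kg


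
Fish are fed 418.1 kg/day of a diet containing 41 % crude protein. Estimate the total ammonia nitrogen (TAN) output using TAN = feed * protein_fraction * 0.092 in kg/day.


Protein in feed = 418.1 * 41/100 = 171.421 kg/day
TAN = protein * 0.092 = 171.421 * 0.092 = 15.770732 kg/day

15.770732 kg/day


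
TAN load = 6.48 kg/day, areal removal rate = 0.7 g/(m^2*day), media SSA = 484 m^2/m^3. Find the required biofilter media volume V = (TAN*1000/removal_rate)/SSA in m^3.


A = 6.48*1000 / 0.7 = 9257.1429 m^2
V = 9257.1429 / 484 = 19.1263

19.1263 m^3


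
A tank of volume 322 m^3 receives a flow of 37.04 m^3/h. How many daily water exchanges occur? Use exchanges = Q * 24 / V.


Daily flow volume = 37.04 m^3/h * 24 h = 888.96 m^3/day
Exchanges = daily flow / tank volume = 888.96 / 322 = 2.76075 exchanges/day

2.76075 exchanges/day


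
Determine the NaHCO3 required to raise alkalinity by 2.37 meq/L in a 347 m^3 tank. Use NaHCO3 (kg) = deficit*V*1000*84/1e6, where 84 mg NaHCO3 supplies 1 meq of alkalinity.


Tank volume in L = 347 m^3 * 1000 = 347000 L
Total meq required = 2.37 meq/L * 347000 L = 822390 meq
NaHCO3 mass = 822390 meq * 84 mg/meq / 1e6 = 69.0808 kg

69.0808 kg


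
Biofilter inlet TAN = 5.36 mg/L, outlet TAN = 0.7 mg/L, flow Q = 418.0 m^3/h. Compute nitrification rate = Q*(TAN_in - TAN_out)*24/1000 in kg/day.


Concentration drop: TAN_in - TAN_out = 5.36 - 0.7 = 4.66 mg/L
Hourly TAN removed = Q * dTAN = 418.0 m^3/h * 4.66 mg/L = 1947.88 g/h  (m^3/h * mg/L = g/h)
Daily TAN removed = 1947.88 * 24 = 46749.12 g/day
Convert to kg/day: 46749.12 / 1000 = 46.74912 kg/day

46.74912 kg/day


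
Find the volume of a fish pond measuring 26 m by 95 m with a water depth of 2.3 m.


Base area = L * W = 26 * 95 = 2470 m^2
Volume = area * depth = 2470 * 2.3 = 5681 m^3

5681 m^3


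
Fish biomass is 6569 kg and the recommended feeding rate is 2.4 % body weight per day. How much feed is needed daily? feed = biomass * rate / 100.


Feeding rate fraction = 2.4% / 100 = 0.024
Daily feed = 6569 kg * 0.024 = 157.656 kg/day

157.656 kg/day


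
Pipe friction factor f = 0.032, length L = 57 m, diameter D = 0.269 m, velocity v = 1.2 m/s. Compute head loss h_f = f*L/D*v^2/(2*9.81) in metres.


v^2 = 1.2^2 = 1.44 m^2/s^2
L/D = 57/0.269 = 211.89591
h_f = f*(L/D)*v^2/(2g) = 0.032 * 211.89591 * 1.44 / 19.62 = 0.497664 m

0.497664 m


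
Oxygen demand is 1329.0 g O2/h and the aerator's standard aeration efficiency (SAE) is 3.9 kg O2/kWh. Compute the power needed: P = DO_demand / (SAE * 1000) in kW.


SAE in g O2/kWh = 3.9 * 1000 = 3900 g/kWh
P = DO_demand / SAE_g = 1329.0 / 3900 = 0.340769 kW

0.340769 kW


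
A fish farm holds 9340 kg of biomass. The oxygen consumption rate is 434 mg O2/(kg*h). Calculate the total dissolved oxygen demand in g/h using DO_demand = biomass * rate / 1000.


Total O2 consumption (mg/h) = 9340 kg * 434 mg/(kg*h) = 4053560 mg/h
Convert to g/h: 4053560 / 1000 = 4053.56 g/h

4053.56 g/h


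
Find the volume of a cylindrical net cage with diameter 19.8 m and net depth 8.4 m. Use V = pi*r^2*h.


r = d/2 = 19.8/2 = 9.9 m
Base area = pi*r^2 = pi*9.9^2 = 307.9075 m^2
Volume = 307.9075 * 8.4 = 2586.42 m^3

2586.42 m^3


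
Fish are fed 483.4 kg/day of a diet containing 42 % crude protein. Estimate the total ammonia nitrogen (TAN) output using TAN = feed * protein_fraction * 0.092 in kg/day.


Protein in feed = 483.4 * 42/100 = 203.028 kg/day
TAN = protein * 0.092 = 203.028 * 0.092 = 18.678576 kg/day

18.678576 kg/day


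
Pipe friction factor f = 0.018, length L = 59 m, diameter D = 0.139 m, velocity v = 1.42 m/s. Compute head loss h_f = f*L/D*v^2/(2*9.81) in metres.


v^2 = 1.42^2 = 2.0164 m^2/s^2
L/D = 59/0.139 = 424.46043
h_f = f*(L/D)*v^2/(2g) = 0.018 * 424.46043 * 2.0164 / 19.62 = 0.785213 m

0.785213 m


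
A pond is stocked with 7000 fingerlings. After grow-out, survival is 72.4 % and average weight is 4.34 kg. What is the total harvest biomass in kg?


Survivors = 7000 * 72.4/100 = 5068 fish
Harvest biomass = survivors * W_f = 5068 * 4.34 = 21995.12 kg

21995.12 kg


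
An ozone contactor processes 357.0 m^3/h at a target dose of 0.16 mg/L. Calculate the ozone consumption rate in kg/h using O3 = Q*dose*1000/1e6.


O3 demand (mg/h) = Q * dose * 1000 = 357.0 * 0.16 * 1000 = 57120 mg/h
Convert mg to kg: 57120 / 1e6 = 0.05712 kg/h

0.05712 kg/h


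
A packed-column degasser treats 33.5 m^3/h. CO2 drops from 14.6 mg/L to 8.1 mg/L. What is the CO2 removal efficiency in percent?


CO2_out / CO2_in = 8.1 / 14.6 = 0.55479452
Fraction remaining = 0.55479452
efficiency = (1 - 0.55479452) * 100 = 44.5205 %

44.5205 %


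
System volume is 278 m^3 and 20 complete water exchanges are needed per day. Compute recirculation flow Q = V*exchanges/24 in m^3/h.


Daily recirculation volume = 278 m^3 * 20 = 5560 m^3/day
Flow rate Q = daily volume / 24 h = 5560 / 24 = 231.667 m^3/h

231.667 m^3/h


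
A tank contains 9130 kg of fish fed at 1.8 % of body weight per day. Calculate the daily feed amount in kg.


Feeding rate fraction = 1.8% / 100 = 0.018
Daily feed = 9130 kg * 0.018 = 164.34 kg/day

164.34 kg/day


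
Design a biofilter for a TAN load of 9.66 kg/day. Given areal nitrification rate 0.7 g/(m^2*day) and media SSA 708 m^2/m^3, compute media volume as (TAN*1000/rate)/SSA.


A = 9.66*1000 / 0.7 = 13800 m^2
V = 13800 / 708 = 19.4915

19.4915 m^3


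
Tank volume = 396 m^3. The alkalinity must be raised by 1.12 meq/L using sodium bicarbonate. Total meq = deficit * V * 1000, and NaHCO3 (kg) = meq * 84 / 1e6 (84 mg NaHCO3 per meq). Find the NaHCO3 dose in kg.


Tank volume in L = 396 m^3 * 1000 = 396000 L
Total meq required = 1.12 meq/L * 396000 L = 443520 meq
NaHCO3 mass = 443520 meq * 84 mg/meq / 1e6 = 37.2557 kg

37.2557 kg


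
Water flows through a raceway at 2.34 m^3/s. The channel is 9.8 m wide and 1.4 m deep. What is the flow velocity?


Cross-sectional area = W * d = 9.8 * 1.4 = 13.72 m^2
Velocity = Q / A = 2.34 / 13.72 = 0.170554 m/s

0.170554 m/s


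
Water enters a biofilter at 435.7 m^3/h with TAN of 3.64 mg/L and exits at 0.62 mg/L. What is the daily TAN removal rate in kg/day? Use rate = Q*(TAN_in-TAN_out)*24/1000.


Concentration drop: TAN_in - TAN_out = 3.64 - 0.62 = 3.02 mg/L
Hourly TAN removed = Q * dTAN = 435.7 m^3/h * 3.02 mg/L = 1315.814 g/h  (m^3/h * mg/L = g/h)
Daily TAN removed = 1315.814 * 24 = 31579.536 g/day
Convert to kg/day: 31579.536 / 1000 = 31.579536 kg/day

31.579536 kg/day


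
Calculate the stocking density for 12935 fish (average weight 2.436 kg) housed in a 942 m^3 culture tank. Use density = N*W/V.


Total biomass = 12935 fish * 2.436 kg = 31509.66 kg
Density = total biomass / volume = 31509.66 / 942 = 33.4497 kg/m^3

33.4497 kg/m^3


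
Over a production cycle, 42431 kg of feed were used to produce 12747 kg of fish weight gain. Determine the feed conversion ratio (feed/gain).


FCR = feed consumed / weight gained
FCR = 42431 kg / 12747 kg = 3.3287

3.3287


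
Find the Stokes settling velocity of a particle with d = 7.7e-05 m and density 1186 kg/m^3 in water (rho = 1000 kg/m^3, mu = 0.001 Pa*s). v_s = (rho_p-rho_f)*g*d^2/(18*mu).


Density difference: rho_p - rho_f = 1186 - 1000 = 186 kg/m^3
d^2 = (7.7e-05)^2 = 5.929e-09 m^2
Numerator = (rho_p - rho_f) * g * d^2 = 186 * 9.81 * 5.929e-09 = 1.0818409e-05
Denominator = 18 * mu = 18 * 0.001 = 0.018
v_s = 1.0818409e-05 / 0.018 = 6.01023e-04 m/s
Check: Re = rho_f * v_s * d / mu = 1000 * 6.01023e-04 * 7.7e-05 / 0.001 = 0.0463 < 1, so Stokes' law applies.

6.01023e-04 m/s


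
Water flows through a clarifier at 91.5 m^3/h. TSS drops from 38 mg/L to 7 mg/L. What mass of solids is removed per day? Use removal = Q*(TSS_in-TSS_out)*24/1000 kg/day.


Concentration drop: TSS_in - TSS_out = 38 - 7 = 31 mg/L
Hourly solids removed = Q * dTSS = 91.5 m^3/h * 31 mg/L = 2836.5 g/h  (m^3/h * mg/L = g/h)
Daily solids removed = 2836.5 * 24 = 68076 g/day
Convert g to kg: 68076 / 1000 = 68.076 kg/day

68.076 kg/day


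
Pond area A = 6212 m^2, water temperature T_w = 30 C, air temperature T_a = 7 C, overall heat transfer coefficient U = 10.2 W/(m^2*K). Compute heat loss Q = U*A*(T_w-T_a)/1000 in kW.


Temperature difference dT = 30 - 7 = 23 K
Heat loss (W) = U * A * dT = 10.2 * 6212 * 23 = 1457335.2 W
Convert to kW: 1457335.2 / 1000 = 1457.3352 kW

1457.3352 kW


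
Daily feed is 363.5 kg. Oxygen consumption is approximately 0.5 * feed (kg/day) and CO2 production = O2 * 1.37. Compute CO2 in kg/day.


O2 = 363.5 * 0.5 = 181.75
CO2 = 181.75 * 1.37 = 248.9975

248.9975 kg/day


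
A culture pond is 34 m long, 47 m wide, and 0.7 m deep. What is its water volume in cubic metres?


Base area = L * W = 34 * 47 = 1598 m^2
Volume = area * depth = 1598 * 0.7 = 1118.6 m^3

1118.6 m^3


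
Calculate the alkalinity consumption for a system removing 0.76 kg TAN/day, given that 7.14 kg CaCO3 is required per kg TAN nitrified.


Alkalinity factor: 7.14 kg CaCO3 consumed per kg TAN nitrified
alk = 0.76 kg TAN * 7.14 = 5.4264 kg CaCO3/day

5.4264 kg CaCO3/day


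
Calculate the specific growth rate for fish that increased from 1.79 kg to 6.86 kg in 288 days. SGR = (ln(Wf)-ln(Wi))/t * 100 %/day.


ln(W_f) = ln(6.86) = 1.9257074
ln(W_i) = ln(1.79) = 0.58221562
ln(W_f) - ln(W_i) = 1.9257074 - 0.58221562 = 1.3434918
SGR = 1.3434918 / 288 * 100 = 0.46649 %/day

0.46649 %/day


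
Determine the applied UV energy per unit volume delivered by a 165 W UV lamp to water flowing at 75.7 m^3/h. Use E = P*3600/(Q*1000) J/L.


Energy delivered per hour = 165 W * 3600 s = 594000 J/h
Volume treated per hour = 75.7 m^3/h * 1000 = 75700 L/h
dose = 594000 / 75700 = 7.84676 J/L

7.84676 J/L


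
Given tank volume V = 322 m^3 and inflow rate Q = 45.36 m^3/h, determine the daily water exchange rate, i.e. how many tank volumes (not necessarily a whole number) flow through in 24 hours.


Daily flow volume = 45.36 m^3/h * 24 h = 1088.64 m^3/day
Exchanges = daily flow / tank volume = 1088.64 / 322 = 3.38087 exchanges/day

3.38087 exchanges/day


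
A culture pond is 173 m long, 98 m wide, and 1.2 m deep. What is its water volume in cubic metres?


Base area = L * W = 173 * 98 = 16954 m^2
Volume = area * depth = 16954 * 1.2 = 20344.8 m^3

20344.8 m^3


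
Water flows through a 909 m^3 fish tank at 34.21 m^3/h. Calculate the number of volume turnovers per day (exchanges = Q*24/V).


Daily flow volume = 34.21 m^3/h * 24 h = 821.04 m^3/day
Exchanges = daily flow / tank volume = 821.04 / 909 = 0.903234 exchanges/day

0.903234 exchanges/day


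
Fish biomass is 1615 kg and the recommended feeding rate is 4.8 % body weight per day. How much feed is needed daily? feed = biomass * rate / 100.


Feeding rate fraction = 4.8% / 100 = 0.048
Daily feed = 1615 kg * 0.048 = 77.52 kg/day

77.52 kg/day


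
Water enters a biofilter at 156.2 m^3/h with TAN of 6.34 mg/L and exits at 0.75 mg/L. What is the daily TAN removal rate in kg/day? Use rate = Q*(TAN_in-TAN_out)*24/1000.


Concentration drop: TAN_in - TAN_out = 6.34 - 0.75 = 5.59 mg/L
Hourly TAN removed = Q * dTAN = 156.2 m^3/h * 5.59 mg/L = 873.158 g/h  (m^3/h * mg/L = g/h)
Daily TAN removed = 873.158 * 24 = 20955.792 g/day
Convert to kg/day: 20955.792 / 1000 = 20.955792 kg/day

20.955792 kg/day


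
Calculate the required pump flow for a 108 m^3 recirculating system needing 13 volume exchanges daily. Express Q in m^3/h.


Daily recirculation volume = 108 m^3 * 13 = 1404 m^3/day
Flow rate Q = daily volume / 24 h = 1404 / 24 = 58.5 m^3/h

58.5 m^3/h


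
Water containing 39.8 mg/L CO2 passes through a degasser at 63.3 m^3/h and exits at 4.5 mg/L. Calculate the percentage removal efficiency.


CO2_out / CO2_in = 4.5 / 39.8 = 0.11306533
Fraction remaining = 0.11306533
efficiency = (1 - 0.11306533) * 100 = 88.6935 %

88.6935 %


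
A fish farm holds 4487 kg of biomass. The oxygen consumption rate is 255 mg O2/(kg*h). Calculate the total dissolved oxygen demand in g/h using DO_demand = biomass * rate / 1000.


Total O2 consumption (mg/h) = 4487 kg * 255 mg/(kg*h) = 1144185 mg/h
Convert to g/h: 1144185 / 1000 = 1144.185 g/h

1144.185 g/h


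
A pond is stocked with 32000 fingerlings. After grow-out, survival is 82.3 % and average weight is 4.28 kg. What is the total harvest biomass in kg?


Survivors = 32000 * 82.3/100 = 26336 fish
Harvest biomass = survivors * W_f = 26336 * 4.28 = 112718.08 kg

112718.08 kg


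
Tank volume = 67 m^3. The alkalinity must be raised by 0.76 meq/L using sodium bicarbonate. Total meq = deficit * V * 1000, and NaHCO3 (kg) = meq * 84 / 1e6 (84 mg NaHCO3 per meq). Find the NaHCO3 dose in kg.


Tank volume in L = 67 m^3 * 1000 = 67000 L
Total meq required = 0.76 meq/L * 67000 L = 50920 meq
NaHCO3 mass = 50920 meq * 84 mg/meq / 1e6 = 4.27728 kg

4.27728 kg


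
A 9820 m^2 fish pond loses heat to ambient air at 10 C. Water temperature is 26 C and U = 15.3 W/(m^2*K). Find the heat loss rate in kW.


Temperature difference dT = 26 - 10 = 16 K
Heat loss (W) = U * A * dT = 15.3 * 9820 * 16 = 2403936 W
Convert to kW: 2403936 / 1000 = 2403.936 kW

2403.936 kW


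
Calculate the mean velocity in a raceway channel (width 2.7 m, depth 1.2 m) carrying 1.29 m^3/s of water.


Cross-sectional area = W * d = 2.7 * 1.2 = 3.24 m^2
Velocity = Q / A = 1.29 / 3.24 = 0.398148 m/s

0.398148 m/s


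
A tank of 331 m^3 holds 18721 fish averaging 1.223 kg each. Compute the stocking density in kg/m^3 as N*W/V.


Total biomass = 18721 fish * 1.223 kg = 22895.783 kg
Density = total biomass / volume = 22895.783 / 331 = 69.1715 kg/m^3

69.1715 kg/m^3


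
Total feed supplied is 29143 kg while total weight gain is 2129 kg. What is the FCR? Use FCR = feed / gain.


FCR = feed consumed / weight gained
FCR = 29143 kg / 2129 kg = 13.6886

13.6886


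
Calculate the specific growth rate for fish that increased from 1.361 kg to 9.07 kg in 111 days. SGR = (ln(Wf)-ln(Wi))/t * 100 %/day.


ln(W_f) = ln(9.07) = 2.2049723
ln(W_i) = ln(1.361) = 0.30821972
ln(W_f) - ln(W_i) = 2.2049723 - 0.30821972 = 1.8967526
SGR = 1.8967526 / 111 * 100 = 1.70879 %/day

1.70879 %/day


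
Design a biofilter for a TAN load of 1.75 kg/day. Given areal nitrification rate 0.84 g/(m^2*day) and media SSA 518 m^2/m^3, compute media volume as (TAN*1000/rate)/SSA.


A = 1.75*1000 / 0.84 = 2083.3333 m^2
V = 2083.3333 / 518 = 4.02188

4.02188 m^3


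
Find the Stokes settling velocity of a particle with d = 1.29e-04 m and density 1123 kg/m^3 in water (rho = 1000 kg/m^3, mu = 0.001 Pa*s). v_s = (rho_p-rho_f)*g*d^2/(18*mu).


Density difference: rho_p - rho_f = 1123 - 1000 = 123 kg/m^3
d^2 = (1.29e-04)^2 = 1.6641e-08 m^2
Numerator = (rho_p - rho_f) * g * d^2 = 123 * 9.81 * 1.6641e-08 = 2.007953e-05
Denominator = 18 * mu = 18 * 0.001 = 0.018
v_s = 2.007953e-05 / 0.018 = 0.00111553 m/s
Check: Re = rho_f * v_s * d / mu = 1000 * 0.00111553 * 1.29e-04 / 0.001 = 0.144 < 1, so Stokes' law applies.

0.00111553 m/s


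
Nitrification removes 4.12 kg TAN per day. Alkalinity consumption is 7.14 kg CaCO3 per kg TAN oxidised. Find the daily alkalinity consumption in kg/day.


Alkalinity factor: 7.14 kg CaCO3 consumed per kg TAN nitrified
alk = 4.12 kg TAN * 7.14 = 29.4168 kg CaCO3/day

29.4168 kg CaCO3/day


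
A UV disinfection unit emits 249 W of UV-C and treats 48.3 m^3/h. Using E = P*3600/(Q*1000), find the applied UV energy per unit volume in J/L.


Energy delivered per hour = 249 W * 3600 s = 896400 J/h
Volume treated per hour = 48.3 m^3/h * 1000 = 48300 L/h
dose = 896400 / 48300 = 18.559 J/L

18.559 J/L


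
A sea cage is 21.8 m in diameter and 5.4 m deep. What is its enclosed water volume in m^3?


r = d/2 = 21.8/2 = 10.9 m
Base area = pi*r^2 = pi*10.9^2 = 373.25262 m^2
Volume = 373.25262 * 5.4 = 2015.56 m^3

2015.56 m^3


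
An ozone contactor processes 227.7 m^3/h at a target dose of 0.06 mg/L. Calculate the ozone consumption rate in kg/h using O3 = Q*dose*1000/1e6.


O3 demand (mg/h) = Q * dose * 1000 = 227.7 * 0.06 * 1000 = 13662 mg/h
Convert mg to kg: 13662 / 1e6 = 0.013662 kg/h

0.013662 kg/h


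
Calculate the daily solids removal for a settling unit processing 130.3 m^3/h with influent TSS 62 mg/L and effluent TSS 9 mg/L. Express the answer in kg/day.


Concentration drop: TSS_in - TSS_out = 62 - 9 = 53 mg/L
Hourly solids removed = Q * dTSS = 130.3 m^3/h * 53 mg/L = 6905.9 g/h  (m^3/h * mg/L = g/h)
Daily solids removed = 6905.9 * 24 = 165741.6 g/day
Convert g to kg: 165741.6 / 1000 = 165.7416 kg/day

165.7416 kg/day


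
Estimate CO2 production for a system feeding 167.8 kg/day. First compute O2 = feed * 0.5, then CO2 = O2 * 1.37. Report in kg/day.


O2 = 167.8 * 0.5 = 83.9
CO2 = 83.9 * 1.37 = 114.943

114.943 kg/day


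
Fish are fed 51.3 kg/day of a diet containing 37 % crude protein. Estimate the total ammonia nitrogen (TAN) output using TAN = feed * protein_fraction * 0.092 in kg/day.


Protein in feed = 51.3 * 37/100 = 18.981 kg/day
TAN = protein * 0.092 = 18.981 * 0.092 = 1.746252 kg/day

1.746252 kg/day


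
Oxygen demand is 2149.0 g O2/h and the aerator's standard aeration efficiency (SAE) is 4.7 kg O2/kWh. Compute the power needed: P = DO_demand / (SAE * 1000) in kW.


SAE in g O2/kWh = 4.7 * 1000 = 4700 g/kWh
P = DO_demand / SAE_g = 2149.0 / 4700 = 0.457234 kW

0.457234 kW


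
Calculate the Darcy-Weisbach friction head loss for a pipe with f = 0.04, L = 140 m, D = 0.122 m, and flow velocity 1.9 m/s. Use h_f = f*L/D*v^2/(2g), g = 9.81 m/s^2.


v^2 = 1.9^2 = 3.61 m^2/s^2
L/D = 140/0.122 = 1147.541
h_f = f*(L/D)*v^2/(2g) = 0.04 * 1147.541 * 3.61 / 19.62 = 8.44571 m

8.44571 m


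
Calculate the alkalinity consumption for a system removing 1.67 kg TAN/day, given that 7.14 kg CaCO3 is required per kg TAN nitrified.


Alkalinity factor: 7.14 kg CaCO3 consumed per kg TAN nitrified
alk = 1.67 kg TAN * 7.14 = 11.9238 kg CaCO3/day

11.9238 kg CaCO3/day


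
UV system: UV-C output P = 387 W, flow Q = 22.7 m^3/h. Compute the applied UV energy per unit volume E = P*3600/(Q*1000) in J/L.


Energy delivered per hour = 387 W * 3600 s = 1393200 J/h
Volume treated per hour = 22.7 m^3/h * 1000 = 22700 L/h
dose = 1393200 / 22700 = 61.3744 J/L

61.3744 J/L


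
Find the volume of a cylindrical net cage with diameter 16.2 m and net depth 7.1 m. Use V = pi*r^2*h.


r = d/2 = 16.2/2 = 8.1 m
Base area = pi*r^2 = pi*8.1^2 = 206.11989 m^2
Volume = 206.11989 * 7.1 = 1463.45 m^3

1463.45 m^3


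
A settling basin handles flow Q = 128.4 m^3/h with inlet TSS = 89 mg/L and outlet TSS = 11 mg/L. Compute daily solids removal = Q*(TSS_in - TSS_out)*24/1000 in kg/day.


Concentration drop: TSS_in - TSS_out = 89 - 11 = 78 mg/L
Hourly solids removed = Q * dTSS = 128.4 m^3/h * 78 mg/L = 10015.2 g/h  (m^3/h * mg/L = g/h)
Daily solids removed = 10015.2 * 24 = 240364.8 g/day
Convert g to kg: 240364.8 / 1000 = 240.3648 kg/day

240.3648 kg/day


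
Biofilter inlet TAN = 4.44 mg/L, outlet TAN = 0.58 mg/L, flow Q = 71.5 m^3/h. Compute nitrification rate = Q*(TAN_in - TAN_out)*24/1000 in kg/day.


Concentration drop: TAN_in - TAN_out = 4.44 - 0.58 = 3.86 mg/L
Hourly TAN removed = Q * dTAN = 71.5 m^3/h * 3.86 mg/L = 275.99 g/h  (m^3/h * mg/L = g/h)
Daily TAN removed = 275.99 * 24 = 6623.76 g/day
Convert to kg/day: 6623.76 / 1000 = 6.62376 kg/day

6.62376 kg/day


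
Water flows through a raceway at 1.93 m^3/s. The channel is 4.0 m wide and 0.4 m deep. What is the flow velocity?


Cross-sectional area = W * d = 4.0 * 0.4 = 1.6 m^2
Velocity = Q / A = 1.93 / 1.6 = 1.20625 m/s

1.20625 m/s


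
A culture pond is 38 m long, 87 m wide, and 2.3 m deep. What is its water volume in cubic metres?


Base area = L * W = 38 * 87 = 3306 m^2
Volume = area * depth = 3306 * 2.3 = 7603.8 m^3

7603.8 m^3


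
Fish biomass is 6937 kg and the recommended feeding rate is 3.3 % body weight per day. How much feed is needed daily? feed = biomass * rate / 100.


Feeding rate fraction = 3.3% / 100 = 0.033
Daily feed = 6937 kg * 0.033 = 228.921 kg/day

228.921 kg/day


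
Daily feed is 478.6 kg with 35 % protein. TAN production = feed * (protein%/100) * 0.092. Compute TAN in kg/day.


Protein in feed = 478.6 * 35/100 = 167.51 kg/day
TAN = protein * 0.092 = 167.51 * 0.092 = 15.41092 kg/day

15.41092 kg/day


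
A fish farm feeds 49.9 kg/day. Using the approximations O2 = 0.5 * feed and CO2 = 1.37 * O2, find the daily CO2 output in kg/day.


O2 = 49.9 * 0.5 = 24.95
CO2 = 24.95 * 1.37 = 34.1815

34.1815 kg/day


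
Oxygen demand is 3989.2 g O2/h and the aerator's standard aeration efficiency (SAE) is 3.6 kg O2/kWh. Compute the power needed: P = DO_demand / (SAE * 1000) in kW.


SAE in g O2/kWh = 3.6 * 1000 = 3600 g/kWh
P = DO_demand / SAE_g = 3989.2 / 3600 = 1.10811 kW

1.10811 kW


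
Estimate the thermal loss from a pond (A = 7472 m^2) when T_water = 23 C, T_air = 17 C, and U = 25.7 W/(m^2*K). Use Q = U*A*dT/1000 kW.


Temperature difference dT = 23 - 17 = 6 K
Heat loss (W) = U * A * dT = 25.7 * 7472 * 6 = 1152182.4 W
Convert to kW: 1152182.4 / 1000 = 1152.1824 kW

1152.1824 kW


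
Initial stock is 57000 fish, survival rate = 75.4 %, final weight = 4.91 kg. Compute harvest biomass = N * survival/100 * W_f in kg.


Survivors = 57000 * 75.4/100 = 42978 fish
Harvest biomass = survivors * W_f = 42978 * 4.91 = 211021.98 kg

211021.98 kg


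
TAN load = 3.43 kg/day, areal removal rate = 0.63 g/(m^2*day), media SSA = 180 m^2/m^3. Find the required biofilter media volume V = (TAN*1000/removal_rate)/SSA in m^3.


A = 3.43*1000 / 0.63 = 5444.4444 m^2
V = 5444.4444 / 180 = 30.2469

30.2469 m^3


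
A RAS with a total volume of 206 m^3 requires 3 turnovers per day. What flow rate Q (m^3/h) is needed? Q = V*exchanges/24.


Daily recirculation volume = 206 m^3 * 3 = 618 m^3/day
Flow rate Q = daily volume / 24 h = 618 / 24 = 25.75 m^3/h

25.75 m^3/h


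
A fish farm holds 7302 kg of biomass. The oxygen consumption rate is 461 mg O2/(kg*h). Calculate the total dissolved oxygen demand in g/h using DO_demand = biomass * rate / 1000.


Total O2 consumption (mg/h) = 7302 kg * 461 mg/(kg*h) = 3366222 mg/h
Convert to g/h: 3366222 / 1000 = 3366.222 g/h

3366.222 g/h


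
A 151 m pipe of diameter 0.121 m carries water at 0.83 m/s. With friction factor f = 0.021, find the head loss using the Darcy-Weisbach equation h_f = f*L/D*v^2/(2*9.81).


v^2 = 0.83^2 = 0.6889 m^2/s^2
L/D = 151/0.121 = 1247.9339
h_f = f*(L/D)*v^2/(2g) = 0.021 * 1247.9339 * 0.6889 / 19.62 = 0.92017 m

0.92017 m


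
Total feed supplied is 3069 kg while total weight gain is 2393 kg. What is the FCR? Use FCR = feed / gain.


FCR = feed consumed / weight gained
FCR = 3069 kg / 2393 kg = 1.28249

1.28249


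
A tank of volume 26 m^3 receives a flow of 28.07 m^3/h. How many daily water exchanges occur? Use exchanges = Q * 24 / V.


Daily flow volume = 28.07 m^3/h * 24 h = 673.68 m^3/day
Exchanges = daily flow / tank volume = 673.68 / 26 = 25.9108 exchanges/day

25.9108 exchanges/day


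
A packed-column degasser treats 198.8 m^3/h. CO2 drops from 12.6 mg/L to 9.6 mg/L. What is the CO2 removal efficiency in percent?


CO2_out / CO2_in = 9.6 / 12.6 = 0.76190476
Fraction remaining = 0.76190476
efficiency = (1 - 0.76190476) * 100 = 23.8095 %

23.8095 %


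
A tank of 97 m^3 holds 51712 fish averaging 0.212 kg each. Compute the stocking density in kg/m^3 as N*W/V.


Total biomass = 51712 fish * 0.212 kg = 10962.944 kg
Density = total biomass / volume = 10962.944 / 97 = 113.02 kg/m^3

113.02 kg/m^3


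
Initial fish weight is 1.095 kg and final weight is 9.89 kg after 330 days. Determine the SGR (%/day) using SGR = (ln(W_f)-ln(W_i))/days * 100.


ln(W_f) = ln(9.89) = 2.2915241
ln(W_i) = ln(1.095) = 0.090754363
ln(W_f) - ln(W_i) = 2.2915241 - 0.090754363 = 2.2007697
SGR = 2.2007697 / 330 * 100 = 0.6669 %/day

0.6669 %/day


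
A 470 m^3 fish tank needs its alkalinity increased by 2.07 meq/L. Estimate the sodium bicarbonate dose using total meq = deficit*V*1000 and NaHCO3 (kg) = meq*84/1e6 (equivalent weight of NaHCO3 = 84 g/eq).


Tank volume in L = 470 m^3 * 1000 = 470000 L
Total meq required = 2.07 meq/L * 470000 L = 972900 meq
NaHCO3 mass = 972900 meq * 84 mg/meq / 1e6 = 81.7236 kg

81.7236 kg


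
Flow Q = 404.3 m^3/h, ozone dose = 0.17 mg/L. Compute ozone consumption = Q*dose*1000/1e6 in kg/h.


O3 demand (mg/h) = Q * dose * 1000 = 404.3 * 0.17 * 1000 = 68731 mg/h
Convert mg to kg: 68731 / 1e6 = 0.068731 kg/h

0.068731 kg/h


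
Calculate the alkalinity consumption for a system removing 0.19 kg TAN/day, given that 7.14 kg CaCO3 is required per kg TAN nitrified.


Alkalinity factor: 7.14 kg CaCO3 consumed per kg TAN nitrified
alk = 0.19 kg TAN * 7.14 = 1.3566 kg CaCO3/day

1.3566 kg CaCO3/day


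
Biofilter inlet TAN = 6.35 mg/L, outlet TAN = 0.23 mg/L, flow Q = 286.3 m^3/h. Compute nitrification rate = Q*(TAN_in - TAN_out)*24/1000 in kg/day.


Concentration drop: TAN_in - TAN_out = 6.35 - 0.23 = 6.12 mg/L
Hourly TAN removed = Q * dTAN = 286.3 m^3/h * 6.12 mg/L = 1752.156 g/h  (m^3/h * mg/L = g/h)
Daily TAN removed = 1752.156 * 24 = 42051.744 g/day
Convert to kg/day: 42051.744 / 1000 = 42.051744 kg/day

42.051744 kg/day


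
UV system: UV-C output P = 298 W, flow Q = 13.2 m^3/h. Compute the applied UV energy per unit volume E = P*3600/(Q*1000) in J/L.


Energy delivered per hour = 298 W * 3600 s = 1072800 J/h
Volume treated per hour = 13.2 m^3/h * 1000 = 13200 L/h
dose = 1072800 / 13200 = 81.2727 J/L

81.2727 J/L


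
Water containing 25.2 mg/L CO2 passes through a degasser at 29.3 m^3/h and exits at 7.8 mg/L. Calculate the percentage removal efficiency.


CO2_out / CO2_in = 7.8 / 25.2 = 0.30952381
Fraction remaining = 0.30952381
efficiency = (1 - 0.30952381) * 100 = 69.0476 %

69.0476 %


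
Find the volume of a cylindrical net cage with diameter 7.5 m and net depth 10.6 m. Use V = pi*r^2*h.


r = d/2 = 7.5/2 = 3.75 m
Base area = pi*r^2 = pi*3.75^2 = 44.178647 m^2
Volume = 44.178647 * 10.6 = 468.294 m^3

468.294 m^3


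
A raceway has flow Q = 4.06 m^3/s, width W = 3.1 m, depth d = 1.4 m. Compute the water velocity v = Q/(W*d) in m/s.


Cross-sectional area = W * d = 3.1 * 1.4 = 4.34 m^2
Velocity = Q / A = 4.06 / 4.34 = 0.935484 m/s

0.935484 m/s


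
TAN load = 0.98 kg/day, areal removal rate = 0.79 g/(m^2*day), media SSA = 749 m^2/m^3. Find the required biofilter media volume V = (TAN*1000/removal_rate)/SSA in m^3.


A = 0.98*1000 / 0.79 = 1240.5063 m^2
V = 1240.5063 / 749 = 1.65622

1.65622 m^3


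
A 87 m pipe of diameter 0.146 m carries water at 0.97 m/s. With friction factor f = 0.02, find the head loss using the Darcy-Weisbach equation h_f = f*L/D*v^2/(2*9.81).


v^2 = 0.97^2 = 0.9409 m^2/s^2
L/D = 87/0.146 = 595.89041
h_f = f*(L/D)*v^2/(2g) = 0.02 * 595.89041 * 0.9409 / 19.62 = 0.571532 m

0.571532 m


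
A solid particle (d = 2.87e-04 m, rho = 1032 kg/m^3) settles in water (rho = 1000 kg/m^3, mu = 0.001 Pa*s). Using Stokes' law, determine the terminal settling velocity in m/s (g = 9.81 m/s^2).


Density difference: rho_p - rho_f = 1032 - 1000 = 32 kg/m^3
d^2 = (2.87e-04)^2 = 8.2369e-08 m^2
Numerator = (rho_p - rho_f) * g * d^2 = 32 * 9.81 * 8.2369e-08 = 2.5857276e-05
Denominator = 18 * mu = 18 * 0.001 = 0.018
v_s = 2.5857276e-05 / 0.018 = 0.00143652 m/s
Check: Re = rho_f * v_s * d / mu = 1000 * 0.00143652 * 2.87e-04 / 0.001 = 0.412 < 1, so Stokes' law applies.

0.00143652 m/s


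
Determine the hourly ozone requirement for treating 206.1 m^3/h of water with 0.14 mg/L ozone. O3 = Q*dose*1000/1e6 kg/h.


O3 demand (mg/h) = Q * dose * 1000 = 206.1 * 0.14 * 1000 = 28854 mg/h
Convert mg to kg: 28854 / 1e6 = 0.028854 kg/h

0.028854 kg/h


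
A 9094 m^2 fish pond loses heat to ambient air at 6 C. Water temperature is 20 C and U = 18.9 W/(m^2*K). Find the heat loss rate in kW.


Temperature difference dT = 20 - 6 = 14 K
Heat loss (W) = U * A * dT = 18.9 * 9094 * 14 = 2406272.4 W
Convert to kW: 2406272.4 / 1000 = 2406.2724 kW

2406.2724 kW


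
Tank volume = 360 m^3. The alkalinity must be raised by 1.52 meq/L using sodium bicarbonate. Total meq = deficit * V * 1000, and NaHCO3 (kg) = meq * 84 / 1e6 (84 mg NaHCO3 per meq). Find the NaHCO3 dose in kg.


Tank volume in L = 360 m^3 * 1000 = 360000 L
Total meq required = 1.52 meq/L * 360000 L = 547200 meq
NaHCO3 mass = 547200 meq * 84 mg/meq / 1e6 = 45.9648 kg

45.9648 kg


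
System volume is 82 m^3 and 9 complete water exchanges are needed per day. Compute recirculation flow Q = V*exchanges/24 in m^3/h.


Daily recirculation volume = 82 m^3 * 9 = 738 m^3/day
Flow rate Q = daily volume / 24 h = 738 / 24 = 30.75 m^3/h

30.75 m^3/h


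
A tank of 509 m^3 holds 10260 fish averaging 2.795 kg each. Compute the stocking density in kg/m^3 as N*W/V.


Total biomass = 10260 fish * 2.795 kg = 28676.7 kg
Density = total biomass / volume = 28676.7 / 509 = 56.3393 kg/m^3

56.3393 kg/m^3


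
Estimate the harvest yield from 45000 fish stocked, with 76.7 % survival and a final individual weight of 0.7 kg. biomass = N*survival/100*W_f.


Survivors = 45000 * 76.7/100 = 34515 fish
Harvest biomass = survivors * W_f = 34515 * 0.7 = 24160.5 kg

24160.5 kg


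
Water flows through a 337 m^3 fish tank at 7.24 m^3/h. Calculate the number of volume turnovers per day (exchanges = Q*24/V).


Daily flow volume = 7.24 m^3/h * 24 h = 173.76 m^3/day
Exchanges = daily flow / tank volume = 173.76 / 337 = 0.515608 exchanges/day

0.515608 exchanges/day


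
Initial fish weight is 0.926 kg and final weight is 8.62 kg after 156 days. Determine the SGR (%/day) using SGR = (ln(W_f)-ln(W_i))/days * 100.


ln(W_f) = ln(8.62) = 2.1540851
ln(W_i) = ln(0.926) = -0.076881044
ln(W_f) - ln(W_i) = 2.1540851 - -0.076881044 = 2.2309661
SGR = 2.2309661 / 156 * 100 = 1.43011 %/day

1.43011 %/day


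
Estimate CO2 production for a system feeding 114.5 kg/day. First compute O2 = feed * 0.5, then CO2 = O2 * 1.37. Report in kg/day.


O2 = 114.5 * 0.5 = 57.25
CO2 = 57.25 * 1.37 = 78.4325

78.4325 kg/day


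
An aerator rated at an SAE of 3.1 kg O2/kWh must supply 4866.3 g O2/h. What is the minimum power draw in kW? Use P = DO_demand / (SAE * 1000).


SAE in g O2/kWh = 3.1 * 1000 = 3100 g/kWh
P = DO_demand / SAE_g = 4866.3 / 3100 = 1.56977 kW

1.56977 kW


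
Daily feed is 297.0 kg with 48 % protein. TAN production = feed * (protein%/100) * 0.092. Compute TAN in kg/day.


Protein in feed = 297.0 * 48/100 = 142.56 kg/day
TAN = protein * 0.092 = 142.56 * 0.092 = 13.11552 kg/day

13.11552 kg/day


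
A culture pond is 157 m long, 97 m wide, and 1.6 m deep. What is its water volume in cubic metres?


Base area = L * W = 157 * 97 = 15229 m^2
Volume = area * depth = 15229 * 1.6 = 24366.4 m^3

24366.4 m^3


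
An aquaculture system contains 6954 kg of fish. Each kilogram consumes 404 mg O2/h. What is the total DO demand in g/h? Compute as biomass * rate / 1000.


Total O2 consumption (mg/h) = 6954 kg * 404 mg/(kg*h) = 2809416 mg/h
Convert to g/h: 2809416 / 1000 = 2809.416 g/h

2809.416 g/h


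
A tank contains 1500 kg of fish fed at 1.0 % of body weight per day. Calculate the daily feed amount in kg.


Feeding rate fraction = 1.0% / 100 = 0.01
Daily feed = 1500 kg * 0.01 = 15 kg/day

15 kg/day


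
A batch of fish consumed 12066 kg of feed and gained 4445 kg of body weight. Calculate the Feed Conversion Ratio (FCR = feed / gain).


FCR = feed consumed / weight gained
FCR = 12066 kg / 4445 kg = 2.71451

2.71451


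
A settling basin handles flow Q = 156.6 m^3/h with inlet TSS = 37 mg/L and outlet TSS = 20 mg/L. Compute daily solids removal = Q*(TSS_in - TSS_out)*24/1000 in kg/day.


Concentration drop: TSS_in - TSS_out = 37 - 20 = 17 mg/L
Hourly solids removed = Q * dTSS = 156.6 m^3/h * 17 mg/L = 2662.2 g/h  (m^3/h * mg/L = g/h)
Daily solids removed = 2662.2 * 24 = 63892.8 g/day
Convert g to kg: 63892.8 / 1000 = 63.8928 kg/day

63.8928 kg/day


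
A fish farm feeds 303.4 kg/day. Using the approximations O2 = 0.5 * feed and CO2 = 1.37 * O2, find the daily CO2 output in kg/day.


O2 = 303.4 * 0.5 = 151.7
CO2 = 151.7 * 1.37 = 207.829

207.829 kg/day


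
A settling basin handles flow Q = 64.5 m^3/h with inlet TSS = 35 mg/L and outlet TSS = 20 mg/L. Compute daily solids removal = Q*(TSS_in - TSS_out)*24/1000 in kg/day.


Concentration drop: TSS_in - TSS_out = 35 - 20 = 15 mg/L
Hourly solids removed = Q * dTSS = 64.5 m^3/h * 15 mg/L = 967.5 g/h  (m^3/h * mg/L = g/h)
Daily solids removed = 967.5 * 24 = 23220 g/day
Convert g to kg: 23220 / 1000 = 23.22 kg/day

23.22 kg/day


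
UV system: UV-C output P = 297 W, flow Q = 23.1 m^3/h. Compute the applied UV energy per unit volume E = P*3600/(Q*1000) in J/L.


Energy delivered per hour = 297 W * 3600 s = 1069200 J/h
Volume treated per hour = 23.1 m^3/h * 1000 = 23100 L/h
dose = 1069200 / 23100 = 46.2857 J/L

46.2857 J/L


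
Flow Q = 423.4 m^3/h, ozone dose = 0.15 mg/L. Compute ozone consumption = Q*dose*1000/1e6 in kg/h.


O3 demand (mg/h) = Q * dose * 1000 = 423.4 * 0.15 * 1000 = 63510 mg/h
Convert mg to kg: 63510 / 1e6 = 0.06351 kg/h

0.06351 kg/h


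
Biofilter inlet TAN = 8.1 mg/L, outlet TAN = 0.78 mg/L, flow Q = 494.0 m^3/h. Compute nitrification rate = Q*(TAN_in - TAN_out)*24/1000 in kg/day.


Concentration drop: TAN_in - TAN_out = 8.1 - 0.78 = 7.32 mg/L
Hourly TAN removed = Q * dTAN = 494.0 m^3/h * 7.32 mg/L = 3616.08 g/h  (m^3/h * mg/L = g/h)
Daily TAN removed = 3616.08 * 24 = 86785.92 g/day
Convert to kg/day: 86785.92 / 1000 = 86.78592 kg/day

86.78592 kg/day


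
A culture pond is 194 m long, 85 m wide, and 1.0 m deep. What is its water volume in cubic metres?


Base area = L * W = 194 * 85 = 16490 m^2
Volume = area * depth = 16490 * 1.0 = 16490 m^3

16490 m^3


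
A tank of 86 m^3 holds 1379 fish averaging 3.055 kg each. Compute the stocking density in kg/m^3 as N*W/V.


Total biomass = 1379 fish * 3.055 kg = 4212.845 kg
Density = total biomass / volume = 4212.845 / 86 = 48.9866 kg/m^3

48.9866 kg/m^3


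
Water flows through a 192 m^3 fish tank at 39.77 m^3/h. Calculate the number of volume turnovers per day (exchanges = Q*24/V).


Daily flow volume = 39.77 m^3/h * 24 h = 954.48 m^3/day
Exchanges = daily flow / tank volume = 954.48 / 192 = 4.97125 exchanges/day

4.97125 exchanges/day


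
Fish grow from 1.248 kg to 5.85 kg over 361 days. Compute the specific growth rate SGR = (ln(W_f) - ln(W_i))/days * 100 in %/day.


ln(W_f) = ln(5.85) = 1.7664417
ln(W_i) = ln(1.248) = 0.22154227
ln(W_f) - ln(W_i) = 1.7664417 - 0.22154227 = 1.5448994
SGR = 1.5448994 / 361 * 100 = 0.42795 %/day

0.42795 %/day
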